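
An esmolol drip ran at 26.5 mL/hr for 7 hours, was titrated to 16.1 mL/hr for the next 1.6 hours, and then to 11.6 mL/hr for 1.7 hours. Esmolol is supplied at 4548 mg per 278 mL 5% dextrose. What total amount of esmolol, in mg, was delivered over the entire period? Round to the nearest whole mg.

Concentration = 4548 mg ÷ 278 mL = 16.35971 mg/mL
Stage 1: 26.5 mL/hr × 7 hr = 185.5 mL → 185.5 mL × 16.35971 mg/mL = 3034.727 mg
Stage 2: 16.1 mL/hr × 1.6 hr = 25.76 mL → 25.76 mL × 16.35971 mg/mL = 421.4262 mg
Stage 3: 11.6 mL/hr × 1.7 hr = 19.72 mL → 19.72 mL × 16.35971 mg/mL = 322.6135 mg
Total = 3034.727 + 421.4262 + 322.6135 = 3778.766 mg

3779 mg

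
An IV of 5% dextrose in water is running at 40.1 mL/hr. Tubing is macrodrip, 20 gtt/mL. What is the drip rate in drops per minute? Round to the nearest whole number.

40.1 mL/hr ÷ 60 min/hr = 0.6683333 mL/min
0.6683333 mL/min × 20 gtt/mL = 13.36667 gtt/min

13 gtt/min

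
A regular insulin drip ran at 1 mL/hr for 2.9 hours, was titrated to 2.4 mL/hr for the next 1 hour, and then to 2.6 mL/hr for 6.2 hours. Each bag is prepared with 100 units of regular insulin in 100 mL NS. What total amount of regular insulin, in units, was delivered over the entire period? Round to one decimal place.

21.4 units

Concentration = 100 units ÷ 100 mL = 1 units/mL
Stage 1: 1 mL/hr × 2.9 hr = 2.9 mL → 2.9 mL × 1 units/mL = 2.9 units
Stage 2: 2.4 mL/hr × 1 hr = 2.4 mL → 2.4 mL × 1 units/mL = 2.4 units
Stage 3: 2.6 mL/hr × 6.2 hr = 16.12 mL → 16.12 mL × 1 units/mL = 16.12 units
Total = 2.9 + 2.4 + 16.12 = 21.42 units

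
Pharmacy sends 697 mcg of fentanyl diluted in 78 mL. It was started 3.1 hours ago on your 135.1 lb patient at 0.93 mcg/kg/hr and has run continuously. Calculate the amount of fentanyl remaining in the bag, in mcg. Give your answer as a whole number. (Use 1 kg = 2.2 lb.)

Weight = 135.1 lb ÷ 2.2 lb/kg = 61.40909 kg
Dose = 0.93 mcg/kg/hr × 61.40909 kg = 57.11045 mcg/hr
Concentration = 697 mcg ÷ 78 mL = 8.935897 mcg/mL
Rate = 57.11045 mcg/hr ÷ 8.935897 mcg/mL = 6.391127 mL/hr
Volume infused = 6.391127 mL/hr × 3.1 hr = 19.81249 mL
Volume remaining = 78 − 19.81249 = 58.18751 mL
Drug remaining = 58.18751 mL × 8.935897 mcg/mL = 519.9576 mcg

520 mcg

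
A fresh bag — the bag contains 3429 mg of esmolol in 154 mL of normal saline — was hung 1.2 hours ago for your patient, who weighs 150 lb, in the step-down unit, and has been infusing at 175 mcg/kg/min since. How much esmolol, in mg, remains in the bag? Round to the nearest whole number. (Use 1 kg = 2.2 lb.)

2570 mg

Weight = 150 lb ÷ 2.2 lb/kg = 68.18182 kg
Dose = 175 mcg/kg/min × 68.18182 kg = 11931.82 mcg/min
11931.82 mcg/min × 60 min/hr = 715909.1 mcg/hr
Concentration = 3429 mg ÷ 154 mL = 22.26623 mg/mL = 22266.23 mcg/mL
Rate = 715909.1 mcg/hr ÷ 22266.23 mcg/mL = 32.15223 mL/hr
Volume infused = 32.15223 mL/hr × 1.2 hr = 38.58268 mL
Volume remaining = 154 − 38.58268 = 115.4173 mL
Drug remaining = 115.4173 mL × 22266.23 mcg/mL = 2569909 mcg = 2569.909 mg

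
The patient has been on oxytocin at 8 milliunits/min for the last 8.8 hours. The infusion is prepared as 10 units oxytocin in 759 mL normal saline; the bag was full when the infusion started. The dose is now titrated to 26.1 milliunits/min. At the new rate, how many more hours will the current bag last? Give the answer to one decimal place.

3.7 hours

Initial rate:
8 milliunits/min × 60 min/hr = 480 milliunits/hr
Concentration = 10 units ÷ 759 mL = 0.01317523 units/mL = 13.17523 milliunits/mL
Rate = 480 milliunits/hr ÷ 13.17523 milliunits/mL = 36.432 mL/hr
Volume infused so far = 36.432 mL/hr × 8.8 hr = 320.6016 mL
Volume remaining = 759 − 320.6016 = 438.3984 mL
New rate:
26.1 milliunits/min × 60 min/hr = 1566 milliunits/hr
Rate = 1566 milliunits/hr ÷ 13.17523 milliunits/mL = 118.8594 mL/hr
Time remaining = 438.3984 mL ÷ 118.8594 mL/hr = 3.688378 hr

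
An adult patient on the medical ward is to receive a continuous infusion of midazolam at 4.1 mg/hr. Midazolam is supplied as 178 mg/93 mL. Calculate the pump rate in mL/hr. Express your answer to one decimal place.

Concentration = 178 mg ÷ 93 mL = 1.913978 mg/mL
Rate = 4.1 mg/hr ÷ 1.913978 mg/mL = 2.142135 mL/hr

2.1 mL/hr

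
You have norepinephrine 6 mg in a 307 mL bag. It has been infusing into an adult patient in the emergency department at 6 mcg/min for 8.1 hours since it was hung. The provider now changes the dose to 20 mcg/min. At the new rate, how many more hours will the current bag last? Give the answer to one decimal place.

2.6 hours

Initial rate:
6 mcg/min × 60 min/hr = 360 mcg/hr
Concentration = 6 mg ÷ 307 mL = 0.01954397 mg/mL = 19.54397 mcg/mL
Rate = 360 mcg/hr ÷ 19.54397 mcg/mL = 18.42 mL/hr
Volume infused so far = 18.42 mL/hr × 8.1 hr = 149.202 mL
Volume remaining = 307 − 149.202 = 157.798 mL
New rate:
20 mcg/min × 60 min/hr = 1200 mcg/hr
Rate = 1200 mcg/hr ÷ 19.54397 mcg/mL = 61.4 mL/hr
Time remaining = 157.798 mL ÷ 61.4 mL/hr = 2.57 hr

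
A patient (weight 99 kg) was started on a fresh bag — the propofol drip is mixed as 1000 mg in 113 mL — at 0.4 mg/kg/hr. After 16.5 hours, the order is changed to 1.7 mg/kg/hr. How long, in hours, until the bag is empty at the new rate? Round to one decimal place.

2.1 hours

Initial rate:
Dose = 0.4 mg/kg/hr × 99 kg = 39.6 mg/hr
Concentration = 1000 mg ÷ 113 mL = 8.849558 mg/mL
Rate = 39.6 mg/hr ÷ 8.849558 mg/mL = 4.4748 mL/hr
Volume infused so far = 4.4748 mL/hr × 16.5 hr = 73.8342 mL
Volume remaining = 113 − 73.8342 = 39.1658 mL
New rate:
Dose = 1.7 mg/kg/hr × 99 kg = 168.3 mg/hr
Rate = 168.3 mg/hr ÷ 8.849558 mg/mL = 19.0179 mL/hr
Time remaining = 39.1658 mL ÷ 19.0179 mL/hr = 2.059418 hr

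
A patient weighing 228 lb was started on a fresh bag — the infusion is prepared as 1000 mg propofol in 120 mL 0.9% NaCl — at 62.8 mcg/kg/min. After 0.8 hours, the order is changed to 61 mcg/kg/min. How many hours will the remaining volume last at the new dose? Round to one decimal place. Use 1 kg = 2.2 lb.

Initial rate:
Weight = 228 lb ÷ 2.2 lb/kg = 103.6364 kg
Dose = 62.8 mcg/kg/min × 103.6364 kg = 6508.364 mcg/min
6508.364 mcg/min × 60 min/hr = 390501.8 mcg/hr
Concentration = 1000 mg ÷ 120 mL = 8.333333 mg/mL = 8333.333 mcg/mL
Rate = 390501.8 mcg/hr ÷ 8333.333 mcg/mL = 46.86022 mL/hr
Volume infused so far = 46.86022 mL/hr × 0.8 hr = 37.48817 mL
Volume remaining = 120 − 37.48817 = 82.51183 mL
New rate:
Dose = 61 mcg/kg/min × 103.6364 kg = 6321.818 mcg/min
6321.818 mcg/min × 60 min/hr = 379309.1 mcg/hr
Rate = 379309.1 mcg/hr ÷ 8333.333 mcg/mL = 45.51709 mL/hr
Time remaining = 82.51183 mL ÷ 45.51709 mL/hr = 1.812766 hr

1.8 hours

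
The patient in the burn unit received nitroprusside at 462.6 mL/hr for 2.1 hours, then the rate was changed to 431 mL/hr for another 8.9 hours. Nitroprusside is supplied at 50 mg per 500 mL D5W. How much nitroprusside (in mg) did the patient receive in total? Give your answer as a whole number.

481 mg

Concentration = 50 mg ÷ 500 mL = 0.1 mg/mL
Stage 1: 462.6 mL/hr × 2.1 hr = 971.46 mL → 971.46 mL × 0.1 mg/mL = 97.146 mg
Stage 2: 431 mL/hr × 8.9 hr = 3835.9 mL → 3835.9 mL × 0.1 mg/mL = 383.59 mg
Total = 97.146 + 383.59 = 480.736 mg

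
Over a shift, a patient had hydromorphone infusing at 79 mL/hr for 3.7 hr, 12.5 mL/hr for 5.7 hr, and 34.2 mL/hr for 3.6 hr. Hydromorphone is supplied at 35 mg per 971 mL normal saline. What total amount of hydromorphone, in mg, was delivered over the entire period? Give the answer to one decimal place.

Concentration = 35 mg ÷ 971 mL = 0.03604531 mg/mL
Stage 1: 79 mL/hr × 3.7 hr = 292.3 mL → 292.3 mL × 0.03604531 mg/mL = 10.53605 mg
Stage 2: 12.5 mL/hr × 5.7 hr = 71.25 mL → 71.25 mL × 0.03604531 mg/mL = 2.568229 mg
Stage 3: 34.2 mL/hr × 3.6 hr = 123.12 mL → 123.12 mL × 0.03604531 mg/mL = 4.437899 mg
Total = 10.53605 + 2.568229 + 4.437899 = 17.54217 mg

17.5 mg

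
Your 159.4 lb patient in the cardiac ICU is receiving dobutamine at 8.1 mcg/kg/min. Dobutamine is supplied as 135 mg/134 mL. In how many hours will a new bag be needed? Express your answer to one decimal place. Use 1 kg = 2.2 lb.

Weight = 159.4 lb ÷ 2.2 lb/kg = 72.45455 kg
Dose = 8.1 mcg/kg/min × 72.45455 kg = 586.8818 mcg/min
586.8818 mcg/min × 60 min/hr = 35212.91 mcg/hr
Concentration = 135 mg ÷ 134 mL = 1.007463 mg/mL = 1007.463 mcg/mL
Rate = 35212.91 mcg/hr ÷ 1007.463 mcg/mL = 34.95207 mL/hr
Duration = 134 mL ÷ 34.95207 mL/hr = 3.833821 hr

3.8 hours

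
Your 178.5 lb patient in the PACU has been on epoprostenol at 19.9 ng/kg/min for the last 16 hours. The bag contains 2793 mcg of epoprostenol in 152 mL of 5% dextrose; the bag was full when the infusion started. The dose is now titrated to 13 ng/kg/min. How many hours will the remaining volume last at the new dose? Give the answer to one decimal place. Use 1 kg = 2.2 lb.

19.6 hours

Initial rate:
Weight = 178.5 lb ÷ 2.2 lb/kg = 81.13636 kg
Dose = 19.9 ng/kg/min × 81.13636 kg = 1614.614 ng/min
1614.614 ng/min × 60 min/hr = 96876.82 ng/hr
Concentration = 2793 mcg ÷ 152 mL = 18.375 mcg/mL = 18375 ng/mL
Rate = 96876.82 ng/hr ÷ 18375 ng/mL = 5.272208 mL/hr
Volume infused so far = 5.272208 mL/hr × 16 hr = 84.35532 mL
Volume remaining = 152 − 84.35532 = 67.64468 mL
New rate:
Dose = 13 ng/kg/min × 81.13636 kg = 1054.773 ng/min
1054.773 ng/min × 60 min/hr = 63286.36 ng/hr
Rate = 63286.36 ng/hr ÷ 18375 ng/mL = 3.444156 mL/hr
Time remaining = 67.64468 mL ÷ 3.444156 mL/hr = 19.64042 hr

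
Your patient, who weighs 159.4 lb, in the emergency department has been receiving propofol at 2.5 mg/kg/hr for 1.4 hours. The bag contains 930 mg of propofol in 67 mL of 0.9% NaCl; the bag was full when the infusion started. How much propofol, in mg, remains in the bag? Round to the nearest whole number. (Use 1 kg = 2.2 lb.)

Weight = 159.4 lb ÷ 2.2 lb/kg = 72.45455 kg
Dose = 2.5 mg/kg/hr × 72.45455 kg = 181.1364 mg/hr
Concentration = 930 mg ÷ 67 mL = 13.8806 mg/mL
Rate = 181.1364 mg/hr ÷ 13.8806 mg/mL = 13.04961 mL/hr
Volume infused = 13.04961 mL/hr × 1.4 hr = 18.26945 mL
Volume remaining = 67 − 18.26945 = 48.73055 mL
Drug remaining = 48.73055 mL × 13.8806 mg/mL = 676.4091 mg

676 mg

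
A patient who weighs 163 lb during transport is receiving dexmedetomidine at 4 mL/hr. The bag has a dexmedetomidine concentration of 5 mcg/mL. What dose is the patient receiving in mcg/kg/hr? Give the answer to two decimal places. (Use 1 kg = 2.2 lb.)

0.27 mcg/kg/hr

Weight = 163 lb ÷ 2.2 lb/kg = 74.09091 kg
Drug rate = 4 mL/hr × 5 mcg/mL = 20 mcg/hr
20 mcg/hr ÷ 74.09091 kg = 0.2699387 mcg/kg/hr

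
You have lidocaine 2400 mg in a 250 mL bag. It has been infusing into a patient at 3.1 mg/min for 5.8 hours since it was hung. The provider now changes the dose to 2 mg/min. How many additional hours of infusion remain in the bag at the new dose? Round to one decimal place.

Initial rate:
3.1 mg/min × 60 min/hr = 186 mg/hr
Concentration = 2400 mg ÷ 250 mL = 9.6 mg/mL
Rate = 186 mg/hr ÷ 9.6 mg/mL = 19.375 mL/hr
Volume infused so far = 19.375 mL/hr × 5.8 hr = 112.375 mL
Volume remaining = 250 − 112.375 = 137.625 mL
New rate:
2 mg/min × 60 min/hr = 120 mg/hr
Rate = 120 mg/hr ÷ 9.6 mg/mL = 12.5 mL/hr
Time remaining = 137.625 mL ÷ 12.5 mL/hr = 11.01 hr

11.0 hours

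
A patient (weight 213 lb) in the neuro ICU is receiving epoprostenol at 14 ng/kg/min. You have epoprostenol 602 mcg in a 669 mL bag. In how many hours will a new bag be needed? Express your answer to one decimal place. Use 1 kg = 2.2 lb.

Weight = 213 lb ÷ 2.2 lb/kg = 96.81818 kg
Dose = 14 ng/kg/min × 96.81818 kg = 1355.455 ng/min
1355.455 ng/min × 60 min/hr = 81327.27 ng/hr
Concentration = 602 mcg ÷ 669 mL = 0.8998505 mcg/mL = 899.8505 ng/mL
Rate = 81327.27 ng/hr ÷ 899.8505 ng/mL = 90.37865 mL/hr
Duration = 669 mL ÷ 90.37865 mL/hr = 7.402191 hr

7.4 hours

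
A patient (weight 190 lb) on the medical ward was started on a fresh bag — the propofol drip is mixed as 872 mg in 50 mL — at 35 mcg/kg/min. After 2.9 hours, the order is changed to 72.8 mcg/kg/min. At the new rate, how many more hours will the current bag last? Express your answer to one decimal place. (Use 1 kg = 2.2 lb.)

0.9 hours

Initial rate:
Weight = 190 lb ÷ 2.2 lb/kg = 86.36364 kg
Dose = 35 mcg/kg/min × 86.36364 kg = 3022.727 mcg/min
3022.727 mcg/min × 60 min/hr = 181363.6 mcg/hr
Concentration = 872 mg ÷ 50 mL = 17.44 mg/mL = 17440 mcg/mL
Rate = 181363.6 mcg/hr ÷ 17440 mcg/mL = 10.39929 mL/hr
Volume infused so far = 10.39929 mL/hr × 2.9 hr = 30.15794 mL
Volume remaining = 50 − 30.15794 = 19.84206 mL
New rate:
Dose = 72.8 mcg/kg/min × 86.36364 kg = 6287.273 mcg/min
6287.273 mcg/min × 60 min/hr = 377236.4 mcg/hr
Rate = 377236.4 mcg/hr ÷ 17440 mcg/mL = 21.63053 mL/hr
Time remaining = 19.84206 mL ÷ 21.63053 mL/hr = 0.9173173 hr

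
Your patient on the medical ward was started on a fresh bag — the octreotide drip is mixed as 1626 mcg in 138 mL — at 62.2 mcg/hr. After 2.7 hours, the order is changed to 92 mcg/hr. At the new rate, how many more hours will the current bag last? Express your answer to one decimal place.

Initial rate:
Concentration = 1626 mcg ÷ 138 mL = 11.78261 mcg/mL
Rate = 62.2 mcg/hr ÷ 11.78261 mcg/mL = 5.278967 mL/hr
Volume infused so far = 5.278967 mL/hr × 2.7 hr = 14.25321 mL
Volume remaining = 138 − 14.25321 = 123.7468 mL
New rate:
Rate = 92 mcg/hr ÷ 11.78261 mcg/mL = 7.808118 mL/hr
Time remaining = 123.7468 mL ÷ 7.808118 mL/hr = 15.84848 hr

15.8 hours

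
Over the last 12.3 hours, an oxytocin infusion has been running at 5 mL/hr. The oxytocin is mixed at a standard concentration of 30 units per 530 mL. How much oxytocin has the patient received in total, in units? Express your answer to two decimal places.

3.48 units

Concentration = 30 units ÷ 530 mL = 0.05660377 units/mL = 56.60377 milliunits/mL
Drug rate = 5 mL/hr × 56.60377 milliunits/mL = 283.0189 milliunits/hr
Total = 283.0189 milliunits/hr × 12.3 hr = 3481.132 milliunits = 3.481132 units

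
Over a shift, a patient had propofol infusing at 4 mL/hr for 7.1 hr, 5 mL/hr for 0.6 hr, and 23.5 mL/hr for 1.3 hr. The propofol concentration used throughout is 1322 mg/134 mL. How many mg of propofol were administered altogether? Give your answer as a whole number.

Concentration = 1322 mg ÷ 134 mL = 9.865672 mg/mL
Stage 1: 4 mL/hr × 7.1 hr = 28.4 mL → 28.4 mL × 9.865672 mg/mL = 280.1851 mg
Stage 2: 5 mL/hr × 0.6 hr = 3 mL → 3 mL × 9.865672 mg/mL = 29.59701 mg
Stage 3: 23.5 mL/hr × 1.3 hr = 30.55 mL → 30.55 mL × 9.865672 mg/mL = 301.3963 mg
Total = 280.1851 + 29.59701 + 301.3963 = 611.1784 mg

611 mg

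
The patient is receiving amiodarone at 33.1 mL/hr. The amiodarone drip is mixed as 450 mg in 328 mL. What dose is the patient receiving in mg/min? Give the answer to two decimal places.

0.76 mg/min

Concentration = 450 mg ÷ 328 mL = 1.371951 mg/mL
Drug rate = 33.1 mL/hr × 1.371951 mg/mL = 45.41159 mg/hr
45.41159 mg/hr ÷ 60 min/hr = 0.7568598 mg/min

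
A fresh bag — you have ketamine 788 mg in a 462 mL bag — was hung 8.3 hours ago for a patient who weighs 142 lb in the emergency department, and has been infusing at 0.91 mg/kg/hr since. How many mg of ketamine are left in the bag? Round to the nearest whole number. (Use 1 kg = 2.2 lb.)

Weight = 142 lb ÷ 2.2 lb/kg = 64.54545 kg
Dose = 0.91 mg/kg/hr × 64.54545 kg = 58.73636 mg/hr
Concentration = 788 mg ÷ 462 mL = 1.705628 mg/mL
Rate = 58.73636 mg/hr ÷ 1.705628 mg/mL = 34.4368 mL/hr
Volume infused = 34.4368 mL/hr × 8.3 hr = 285.8255 mL
Volume remaining = 462 − 285.8255 = 176.1745 mL
Drug remaining = 176.1745 mL × 1.705628 mg/mL = 300.4882 mg

300 mg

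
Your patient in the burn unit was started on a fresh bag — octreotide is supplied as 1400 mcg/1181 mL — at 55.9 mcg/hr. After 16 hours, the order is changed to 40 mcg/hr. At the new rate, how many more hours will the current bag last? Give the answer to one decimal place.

Initial rate:
Concentration = 1400 mcg ÷ 1181 mL = 1.185436 mcg/mL
Rate = 55.9 mcg/hr ÷ 1.185436 mcg/mL = 47.15564 mL/hr
Volume infused so far = 47.15564 mL/hr × 16 hr = 754.4903 mL
Volume remaining = 1181 − 754.4903 = 426.5097 mL
New rate:
Rate = 40 mcg/hr ÷ 1.185436 mcg/mL = 33.74286 mL/hr
Time remaining = 426.5097 mL ÷ 33.74286 mL/hr = 12.64 hr

12.6 hours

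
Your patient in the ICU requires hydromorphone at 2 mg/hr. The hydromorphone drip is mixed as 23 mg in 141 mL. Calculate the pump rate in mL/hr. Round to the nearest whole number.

Concentration = 23 mg ÷ 141 mL = 0.1631206 mg/mL
Rate = 2 mg/hr ÷ 0.1631206 mg/mL = 12.26087 mL/hr

12 mL/hr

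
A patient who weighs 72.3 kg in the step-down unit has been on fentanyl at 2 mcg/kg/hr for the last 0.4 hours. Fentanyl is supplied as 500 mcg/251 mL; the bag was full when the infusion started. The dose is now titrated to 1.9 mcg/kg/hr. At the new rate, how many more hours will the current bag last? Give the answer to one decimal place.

Initial rate:
Dose = 2 mcg/kg/hr × 72.3 kg = 144.6 mcg/hr
Concentration = 500 mcg ÷ 251 mL = 1.992032 mcg/mL
Rate = 144.6 mcg/hr ÷ 1.992032 mcg/mL = 72.5892 mL/hr
Volume infused so far = 72.5892 mL/hr × 0.4 hr = 29.03568 mL
Volume remaining = 251 − 29.03568 = 221.9643 mL
New rate:
Dose = 1.9 mcg/kg/hr × 72.3 kg = 137.37 mcg/hr
Rate = 137.37 mcg/hr ÷ 1.992032 mcg/mL = 68.95974 mL/hr
Time remaining = 221.9643 mL ÷ 68.95974 mL/hr = 3.218752 hr

3.2 hours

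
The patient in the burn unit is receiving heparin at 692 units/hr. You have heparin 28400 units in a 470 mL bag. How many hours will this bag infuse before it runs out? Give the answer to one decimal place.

41.0 hours

Concentration = 28400 units ÷ 470 mL = 60.42553 units/mL
Rate = 692 units/hr ÷ 60.42553 units/mL = 11.45211 mL/hr
Duration = 470 mL ÷ 11.45211 mL/hr = 41.04046 hr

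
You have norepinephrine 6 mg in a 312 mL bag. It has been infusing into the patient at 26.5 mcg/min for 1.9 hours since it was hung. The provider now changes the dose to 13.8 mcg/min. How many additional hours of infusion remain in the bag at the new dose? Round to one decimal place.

3.6 hours

Initial rate:
26.5 mcg/min × 60 min/hr = 1590 mcg/hr
Concentration = 6 mg ÷ 312 mL = 0.01923077 mg/mL = 19.23077 mcg/mL
Rate = 1590 mcg/hr ÷ 19.23077 mcg/mL = 82.68 mL/hr
Volume infused so far = 82.68 mL/hr × 1.9 hr = 157.092 mL
Volume remaining = 312 − 157.092 = 154.908 mL
New rate:
13.8 mcg/min × 60 min/hr = 828 mcg/hr
Rate = 828 mcg/hr ÷ 19.23077 mcg/mL = 43.056 mL/hr
Time remaining = 154.908 mL ÷ 43.056 mL/hr = 3.597826 hr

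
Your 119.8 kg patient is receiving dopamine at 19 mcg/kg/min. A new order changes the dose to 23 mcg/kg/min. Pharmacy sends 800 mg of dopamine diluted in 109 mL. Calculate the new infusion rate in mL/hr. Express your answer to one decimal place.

Dose = 23 mcg/kg/min × 119.8 kg = 2755.4 mcg/min
2755.4 mcg/min × 60 min/hr = 165324 mcg/hr
Concentration = 800 mg ÷ 109 mL = 7.33945 mg/mL = 7339.45 mcg/mL
Rate = 165324 mcg/hr ÷ 7339.45 mcg/mL = 22.52539 mL/hr

22.5 mL/hr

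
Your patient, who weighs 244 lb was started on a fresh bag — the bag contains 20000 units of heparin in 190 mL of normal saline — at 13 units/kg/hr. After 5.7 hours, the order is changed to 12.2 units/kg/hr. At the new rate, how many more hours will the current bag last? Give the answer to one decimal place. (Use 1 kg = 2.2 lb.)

8.7 hours

Initial rate:
Weight = 244 lb ÷ 2.2 lb/kg = 110.9091 kg
Dose = 13 units/kg/hr × 110.9091 kg = 1441.818 units/hr
Concentration = 20000 units ÷ 190 mL = 105.2632 units/mL
Rate = 1441.818 units/hr ÷ 105.2632 units/mL = 13.69727 mL/hr
Volume infused so far = 13.69727 mL/hr × 5.7 hr = 78.07445 mL
Volume remaining = 190 − 78.07445 = 111.9255 mL
New rate:
Dose = 12.2 units/kg/hr × 110.9091 kg = 1353.091 units/hr
Rate = 1353.091 units/hr ÷ 105.2632 units/mL = 12.85436 mL/hr
Time remaining = 111.9255 mL ÷ 12.85436 mL/hr = 8.707202 hr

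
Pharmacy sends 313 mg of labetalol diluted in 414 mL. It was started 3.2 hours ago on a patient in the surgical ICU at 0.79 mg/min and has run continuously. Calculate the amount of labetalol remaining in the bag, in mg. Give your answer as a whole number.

161 mg

0.79 mg/min × 60 min/hr = 47.4 mg/hr
Concentration = 313 mg ÷ 414 mL = 0.7560386 mg/mL
Rate = 47.4 mg/hr ÷ 0.7560386 mg/mL = 62.69521 mL/hr
Volume infused = 62.69521 mL/hr × 3.2 hr = 200.6247 mL
Volume remaining = 414 − 200.6247 = 213.3753 mL
Drug remaining = 213.3753 mL × 0.7560386 mg/mL = 161.32 mg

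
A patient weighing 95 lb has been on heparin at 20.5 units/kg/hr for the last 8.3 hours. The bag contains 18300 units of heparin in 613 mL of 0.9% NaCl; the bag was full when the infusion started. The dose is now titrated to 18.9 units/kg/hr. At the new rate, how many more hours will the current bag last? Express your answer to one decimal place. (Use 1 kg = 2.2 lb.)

13.4 hours

Initial rate:
Weight = 95 lb ÷ 2.2 lb/kg = 43.18182 kg
Dose = 20.5 units/kg/hr × 43.18182 kg = 885.2273 units/hr
Concentration = 18300 units ÷ 613 mL = 29.85318 units/mL
Rate = 885.2273 units/hr ÷ 29.85318 units/mL = 29.65269 mL/hr
Volume infused so far = 29.65269 mL/hr × 8.3 hr = 246.1174 mL
Volume remaining = 613 − 246.1174 = 366.8826 mL
New rate:
Dose = 18.9 units/kg/hr × 43.18182 kg = 816.1364 units/hr
Rate = 816.1364 units/hr ÷ 29.85318 units/mL = 27.33834 mL/hr
Time remaining = 366.8826 mL ÷ 27.33834 mL/hr = 13.42008 hr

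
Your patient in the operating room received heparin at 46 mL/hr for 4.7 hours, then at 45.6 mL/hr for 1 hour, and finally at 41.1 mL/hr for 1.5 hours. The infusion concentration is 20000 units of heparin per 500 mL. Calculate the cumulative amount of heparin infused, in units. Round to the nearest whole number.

Concentration = 20000 units ÷ 500 mL = 40 units/mL
Stage 1: 46 mL/hr × 4.7 hr = 216.2 mL → 216.2 mL × 40 units/mL = 8648 units
Stage 2: 45.6 mL/hr × 1 hr = 45.6 mL → 45.6 mL × 40 units/mL = 1824 units
Stage 3: 41.1 mL/hr × 1.5 hr = 61.65 mL → 61.65 mL × 40 units/mL = 2466 units
Total = 8648 + 1824 + 2466 = 12938 units

12938 units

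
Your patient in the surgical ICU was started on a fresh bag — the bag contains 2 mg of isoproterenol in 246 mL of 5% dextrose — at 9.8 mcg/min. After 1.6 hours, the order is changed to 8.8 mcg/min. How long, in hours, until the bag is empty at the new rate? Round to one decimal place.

Initial rate:
9.8 mcg/min × 60 min/hr = 588 mcg/hr
Concentration = 2 mg ÷ 246 mL = 0.008130081 mg/mL = 8.130081 mcg/mL
Rate = 588 mcg/hr ÷ 8.130081 mcg/mL = 72.324 mL/hr
Volume infused so far = 72.324 mL/hr × 1.6 hr = 115.7184 mL
Volume remaining = 246 − 115.7184 = 130.2816 mL
New rate:
8.8 mcg/min × 60 min/hr = 528 mcg/hr
Rate = 528 mcg/hr ÷ 8.130081 mcg/mL = 64.944 mL/hr
Time remaining = 130.2816 mL ÷ 64.944 mL/hr = 2.006061 hr

2.0 hours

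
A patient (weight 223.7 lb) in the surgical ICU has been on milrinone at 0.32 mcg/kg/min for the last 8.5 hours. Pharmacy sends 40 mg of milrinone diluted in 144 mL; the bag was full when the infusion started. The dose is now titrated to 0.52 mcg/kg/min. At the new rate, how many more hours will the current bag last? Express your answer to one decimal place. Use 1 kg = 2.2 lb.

Initial rate:
Weight = 223.7 lb ÷ 2.2 lb/kg = 101.6818 kg
Dose = 0.32 mcg/kg/min × 101.6818 kg = 32.53818 mcg/min
32.53818 mcg/min × 60 min/hr = 1952.291 mcg/hr
Concentration = 40 mg ÷ 144 mL = 0.2777778 mg/mL = 277.7778 mcg/mL
Rate = 1952.291 mcg/hr ÷ 277.7778 mcg/mL = 7.028247 mL/hr
Volume infused so far = 7.028247 mL/hr × 8.5 hr = 59.7401 mL
Volume remaining = 144 − 59.7401 = 84.2599 mL
New rate:
Dose = 0.52 mcg/kg/min × 101.6818 kg = 52.87455 mcg/min
52.87455 mcg/min × 60 min/hr = 3172.473 mcg/hr
Rate = 3172.473 mcg/hr ÷ 277.7778 mcg/mL = 11.4209 mL/hr
Time remaining = 84.2599 mL ÷ 11.4209 mL/hr = 7.377692 hr

7.4 hours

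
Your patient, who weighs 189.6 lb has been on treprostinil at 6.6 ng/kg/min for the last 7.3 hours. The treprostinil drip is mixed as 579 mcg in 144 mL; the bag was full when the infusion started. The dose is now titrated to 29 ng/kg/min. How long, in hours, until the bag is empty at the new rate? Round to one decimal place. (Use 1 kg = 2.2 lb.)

2.2 hours

Initial rate:
Weight = 189.6 lb ÷ 2.2 lb/kg = 86.18182 kg
Dose = 6.6 ng/kg/min × 86.18182 kg = 568.8 ng/min
568.8 ng/min × 60 min/hr = 34128 ng/hr
Concentration = 579 mcg ÷ 144 mL = 4.020833 mcg/mL = 4020.833 ng/mL
Rate = 34128 ng/hr ÷ 4020.833 ng/mL = 8.487793 mL/hr
Volume infused so far = 8.487793 mL/hr × 7.3 hr = 61.96089 mL
Volume remaining = 144 − 61.96089 = 82.03911 mL
New rate:
Dose = 29 ng/kg/min × 86.18182 kg = 2499.273 ng/min
2499.273 ng/min × 60 min/hr = 149956.4 ng/hr
Rate = 149956.4 ng/hr ÷ 4020.833 ng/mL = 37.29485 mL/hr
Time remaining = 82.03911 mL ÷ 37.29485 mL/hr = 2.199744 hr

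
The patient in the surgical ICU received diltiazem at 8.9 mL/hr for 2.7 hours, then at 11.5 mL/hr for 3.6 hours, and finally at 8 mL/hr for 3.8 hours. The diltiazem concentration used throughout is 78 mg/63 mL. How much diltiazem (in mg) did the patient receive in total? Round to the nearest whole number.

Concentration = 78 mg ÷ 63 mL = 1.238095 mg/mL
Stage 1: 8.9 mL/hr × 2.7 hr = 24.03 mL → 24.03 mL × 1.238095 mg/mL = 29.75143 mg
Stage 2: 11.5 mL/hr × 3.6 hr = 41.4 mL → 41.4 mL × 1.238095 mg/mL = 51.25714 mg
Stage 3: 8 mL/hr × 3.8 hr = 30.4 mL → 30.4 mL × 1.238095 mg/mL = 37.6381 mg
Total = 29.75143 + 51.25714 + 37.6381 = 118.6467 mg

119 mg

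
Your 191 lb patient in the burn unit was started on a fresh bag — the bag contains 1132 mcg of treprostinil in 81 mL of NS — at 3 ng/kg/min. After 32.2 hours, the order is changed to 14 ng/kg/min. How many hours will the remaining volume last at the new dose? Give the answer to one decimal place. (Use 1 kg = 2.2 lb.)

8.6 hours

Initial rate:
Weight = 191 lb ÷ 2.2 lb/kg = 86.81818 kg
Dose = 3 ng/kg/min × 86.81818 kg = 260.4545 ng/min
260.4545 ng/min × 60 min/hr = 15627.27 ng/hr
Concentration = 1132 mcg ÷ 81 mL = 13.97531 mcg/mL = 13975.31 ng/mL
Rate = 15627.27 ng/hr ÷ 13975.31 ng/mL = 1.118206 mL/hr
Volume infused so far = 1.118206 mL/hr × 32.2 hr = 36.00623 mL
Volume remaining = 81 − 36.00623 = 44.99377 mL
New rate:
Dose = 14 ng/kg/min × 86.81818 kg = 1215.455 ng/min
1215.455 ng/min × 60 min/hr = 72927.27 ng/hr
Rate = 72927.27 ng/hr ÷ 13975.31 ng/mL = 5.218294 mL/hr
Time remaining = 44.99377 mL ÷ 5.218294 mL/hr = 8.622314 hr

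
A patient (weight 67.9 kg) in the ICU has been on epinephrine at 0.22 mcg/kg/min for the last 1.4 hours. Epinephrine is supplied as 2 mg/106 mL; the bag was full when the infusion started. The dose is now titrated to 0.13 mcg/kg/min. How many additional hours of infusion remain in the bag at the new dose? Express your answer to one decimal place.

1.4 hours

Initial rate:
Dose = 0.22 mcg/kg/min × 67.9 kg = 14.938 mcg/min
14.938 mcg/min × 60 min/hr = 896.28 mcg/hr
Concentration = 2 mg ÷ 106 mL = 0.01886792 mg/mL = 18.86792 mcg/mL
Rate = 896.28 mcg/hr ÷ 18.86792 mcg/mL = 47.50284 mL/hr
Volume infused so far = 47.50284 mL/hr × 1.4 hr = 66.50398 mL
Volume remaining = 106 − 66.50398 = 39.49602 mL
New rate:
Dose = 0.13 mcg/kg/min × 67.9 kg = 8.827 mcg/min
8.827 mcg/min × 60 min/hr = 529.62 mcg/hr
Rate = 529.62 mcg/hr ÷ 18.86792 mcg/mL = 28.06986 mL/hr
Time remaining = 39.49602 mL ÷ 28.06986 mL/hr = 1.407062 hr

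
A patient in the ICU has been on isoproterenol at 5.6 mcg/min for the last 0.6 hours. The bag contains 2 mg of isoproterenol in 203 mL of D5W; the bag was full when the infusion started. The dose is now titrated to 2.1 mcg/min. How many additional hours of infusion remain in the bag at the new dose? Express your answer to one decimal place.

14.3 hours

Initial rate:
5.6 mcg/min × 60 min/hr = 336 mcg/hr
Concentration = 2 mg ÷ 203 mL = 0.009852217 mg/mL = 9.852217 mcg/mL
Rate = 336 mcg/hr ÷ 9.852217 mcg/mL = 34.104 mL/hr
Volume infused so far = 34.104 mL/hr × 0.6 hr = 20.4624 mL
Volume remaining = 203 − 20.4624 = 182.5376 mL
New rate:
2.1 mcg/min × 60 min/hr = 126 mcg/hr
Rate = 126 mcg/hr ÷ 9.852217 mcg/mL = 12.789 mL/hr
Time remaining = 182.5376 mL ÷ 12.789 mL/hr = 14.27302 hr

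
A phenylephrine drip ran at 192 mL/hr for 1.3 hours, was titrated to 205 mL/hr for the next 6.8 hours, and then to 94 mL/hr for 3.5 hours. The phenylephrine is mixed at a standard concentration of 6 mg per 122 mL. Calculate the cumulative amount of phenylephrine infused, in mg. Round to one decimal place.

Concentration = 6 mg ÷ 122 mL = 0.04918033 mg/mL
Stage 1: 192 mL/hr × 1.3 hr = 249.6 mL → 249.6 mL × 0.04918033 mg/mL = 12.27541 mg
Stage 2: 205 mL/hr × 6.8 hr = 1394 mL → 1394 mL × 0.04918033 mg/mL = 68.55738 mg
Stage 3: 94 mL/hr × 3.5 hr = 329 mL → 329 mL × 0.04918033 mg/mL = 16.18033 mg
Total = 12.27541 + 68.55738 + 16.18033 = 97.01311 mg

97.0 mg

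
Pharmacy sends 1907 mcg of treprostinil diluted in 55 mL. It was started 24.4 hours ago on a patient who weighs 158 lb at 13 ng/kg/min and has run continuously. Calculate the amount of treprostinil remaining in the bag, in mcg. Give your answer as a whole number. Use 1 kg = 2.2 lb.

Weight = 158 lb ÷ 2.2 lb/kg = 71.81818 kg
Dose = 13 ng/kg/min × 71.81818 kg = 933.6364 ng/min
933.6364 ng/min × 60 min/hr = 56018.18 ng/hr
Concentration = 1907 mcg ÷ 55 mL = 34.67273 mcg/mL = 34672.73 ng/mL
Rate = 56018.18 ng/hr ÷ 34672.73 ng/mL = 1.615627 mL/hr
Volume infused = 1.615627 mL/hr × 24.4 hr = 39.42129 mL
Volume remaining = 55 − 39.42129 = 15.57871 mL
Drug remaining = 15.57871 mL × 34672.73 ng/mL = 540156.4 ng = 540.1564 mcg

540 mcg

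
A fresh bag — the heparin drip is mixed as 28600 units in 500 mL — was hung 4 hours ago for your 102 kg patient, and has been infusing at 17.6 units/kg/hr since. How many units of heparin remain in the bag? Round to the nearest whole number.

Dose = 17.6 units/kg/hr × 102 kg = 1795.2 units/hr
Concentration = 28600 units ÷ 500 mL = 57.2 units/mL
Rate = 1795.2 units/hr ÷ 57.2 units/mL = 31.38462 mL/hr
Volume infused = 31.38462 mL/hr × 4 hr = 125.5385 mL
Volume remaining = 500 − 125.5385 = 374.4615 mL
Drug remaining = 374.4615 mL × 57.2 units/mL = 21419.2 units

21419 units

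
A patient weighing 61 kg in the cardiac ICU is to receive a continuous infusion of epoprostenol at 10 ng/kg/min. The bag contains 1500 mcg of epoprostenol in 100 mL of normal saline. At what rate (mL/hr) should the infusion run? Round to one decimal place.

Dose = 10 ng/kg/min × 61 kg = 610 ng/min
610 ng/min × 60 min/hr = 36600 ng/hr
Concentration = 1500 mcg ÷ 100 mL = 15 mcg/mL = 15000 ng/mL
Rate = 36600 ng/hr ÷ 15000 ng/mL = 2.44 mL/hr

2.4 mL/hr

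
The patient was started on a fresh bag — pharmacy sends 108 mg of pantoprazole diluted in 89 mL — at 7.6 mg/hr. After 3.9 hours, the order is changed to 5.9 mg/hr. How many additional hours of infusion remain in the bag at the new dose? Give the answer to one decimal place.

13.3 hours

Initial rate:
Concentration = 108 mg ÷ 89 mL = 1.213483 mg/mL
Rate = 7.6 mg/hr ÷ 1.213483 mg/mL = 6.262963 mL/hr
Volume infused so far = 6.262963 mL/hr × 3.9 hr = 24.42556 mL
Volume remaining = 89 − 24.42556 = 64.57444 mL
New rate:
Rate = 5.9 mg/hr ÷ 1.213483 mg/mL = 4.862037 mL/hr
Time remaining = 64.57444 mL ÷ 4.862037 mL/hr = 13.28136 hr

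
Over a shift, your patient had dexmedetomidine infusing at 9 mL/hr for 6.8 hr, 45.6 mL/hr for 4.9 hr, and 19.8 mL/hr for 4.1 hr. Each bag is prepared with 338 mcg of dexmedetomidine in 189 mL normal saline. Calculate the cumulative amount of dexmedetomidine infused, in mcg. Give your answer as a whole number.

654 mcg

Concentration = 338 mcg ÷ 189 mL = 1.78836 mcg/mL
Stage 1: 9 mL/hr × 6.8 hr = 61.2 mL → 61.2 mL × 1.78836 mcg/mL = 109.4476 mcg
Stage 2: 45.6 mL/hr × 4.9 hr = 223.44 mL → 223.44 mL × 1.78836 mcg/mL = 399.5911 mcg
Stage 3: 19.8 mL/hr × 4.1 hr = 81.18 mL → 81.18 mL × 1.78836 mcg/mL = 145.179 mcg
Total = 109.4476 + 399.5911 + 145.179 = 654.2178 mcg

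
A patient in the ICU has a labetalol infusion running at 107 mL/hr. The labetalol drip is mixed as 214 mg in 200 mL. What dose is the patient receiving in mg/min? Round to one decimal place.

Concentration = 214 mg ÷ 200 mL = 1.07 mg/mL
Drug rate = 107 mL/hr × 1.07 mg/mL = 114.49 mg/hr
114.49 mg/hr ÷ 60 min/hr = 1.908167 mg/min

1.9 mg/min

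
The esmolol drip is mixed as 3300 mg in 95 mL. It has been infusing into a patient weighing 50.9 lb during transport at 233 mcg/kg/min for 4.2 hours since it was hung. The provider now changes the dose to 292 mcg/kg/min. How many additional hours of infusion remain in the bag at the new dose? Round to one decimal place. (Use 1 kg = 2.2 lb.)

Initial rate:
Weight = 50.9 lb ÷ 2.2 lb/kg = 23.13636 kg
Dose = 233 mcg/kg/min × 23.13636 kg = 5390.773 mcg/min
5390.773 mcg/min × 60 min/hr = 323446.4 mcg/hr
Concentration = 3300 mg ÷ 95 mL = 34.73684 mg/mL = 34736.84 mcg/mL
Rate = 323446.4 mcg/hr ÷ 34736.84 mcg/mL = 9.311335 mL/hr
Volume infused so far = 9.311335 mL/hr × 4.2 hr = 39.10761 mL
Volume remaining = 95 − 39.10761 = 55.89239 mL
New rate:
Dose = 292 mcg/kg/min × 23.13636 kg = 6755.818 mcg/min
6755.818 mcg/min × 60 min/hr = 405349.1 mcg/hr
Rate = 405349.1 mcg/hr ÷ 34736.84 mcg/mL = 11.66914 mL/hr
Time remaining = 55.89239 mL ÷ 11.66914 mL/hr = 4.789761 hr

4.8 hours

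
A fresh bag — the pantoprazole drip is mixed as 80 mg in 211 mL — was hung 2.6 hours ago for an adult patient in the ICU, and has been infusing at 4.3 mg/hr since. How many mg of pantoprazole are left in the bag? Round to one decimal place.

68.8 mg

Concentration = 80 mg ÷ 211 mL = 0.3791469 mg/mL
Rate = 4.3 mg/hr ÷ 0.3791469 mg/mL = 11.34125 mL/hr
Volume infused = 11.34125 mL/hr × 2.6 hr = 29.48725 mL
Volume remaining = 211 − 29.48725 = 181.5128 mL
Drug remaining = 181.5128 mL × 0.3791469 mg/mL = 68.82 mg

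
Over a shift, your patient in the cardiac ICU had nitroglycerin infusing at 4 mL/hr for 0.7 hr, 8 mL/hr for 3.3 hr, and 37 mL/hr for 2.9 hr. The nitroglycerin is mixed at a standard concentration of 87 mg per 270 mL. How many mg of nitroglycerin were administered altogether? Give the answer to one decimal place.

Concentration = 87 mg ÷ 270 mL = 0.3222222 mg/mL
Stage 1: 4 mL/hr × 0.7 hr = 2.8 mL → 2.8 mL × 0.3222222 mg/mL = 0.9022222 mg
Stage 2: 8 mL/hr × 3.3 hr = 26.4 mL → 26.4 mL × 0.3222222 mg/mL = 8.506667 mg
Stage 3: 37 mL/hr × 2.9 hr = 107.3 mL → 107.3 mL × 0.3222222 mg/mL = 34.57444 mg
Total = 0.9022222 + 8.506667 + 34.57444 = 43.98333 mg

44.0 mg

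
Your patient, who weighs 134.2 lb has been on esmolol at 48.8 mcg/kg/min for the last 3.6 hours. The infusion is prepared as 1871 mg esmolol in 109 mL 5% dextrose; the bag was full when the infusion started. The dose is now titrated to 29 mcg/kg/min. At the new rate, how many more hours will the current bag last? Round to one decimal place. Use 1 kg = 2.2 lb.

11.6 hours

Initial rate:
Weight = 134.2 lb ÷ 2.2 lb/kg = 61 kg
Dose = 48.8 mcg/kg/min × 61 kg = 2976.8 mcg/min
2976.8 mcg/min × 60 min/hr = 178608 mcg/hr
Concentration = 1871 mg ÷ 109 mL = 17.16514 mg/mL = 17165.14 mcg/mL
Rate = 178608 mcg/hr ÷ 17165.14 mcg/mL = 10.40528 mL/hr
Volume infused so far = 10.40528 mL/hr × 3.6 hr = 37.45899 mL
Volume remaining = 109 − 37.45899 = 71.54101 mL
New rate:
Dose = 29 mcg/kg/min × 61 kg = 1769 mcg/min
1769 mcg/min × 60 min/hr = 106140 mcg/hr
Rate = 106140 mcg/hr ÷ 17165.14 mcg/mL = 6.183463 mL/hr
Time remaining = 71.54101 mL ÷ 6.183463 mL/hr = 11.56973 hr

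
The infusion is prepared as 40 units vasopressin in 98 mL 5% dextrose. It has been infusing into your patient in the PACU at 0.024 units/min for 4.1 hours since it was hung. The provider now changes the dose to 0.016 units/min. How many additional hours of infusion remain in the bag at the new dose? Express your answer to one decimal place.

Initial rate:
0.024 units/min × 60 min/hr = 1.44 units/hr
Concentration = 40 units ÷ 98 mL = 0.4081633 units/mL
Rate = 1.44 units/hr ÷ 0.4081633 units/mL = 3.528 mL/hr
Volume infused so far = 3.528 mL/hr × 4.1 hr = 14.4648 mL
Volume remaining = 98 − 14.4648 = 83.5352 mL
New rate:
0.016 units/min × 60 min/hr = 0.96 units/hr
Rate = 0.96 units/hr ÷ 0.4081633 units/mL = 2.352 mL/hr
Time remaining = 83.5352 mL ÷ 2.352 mL/hr = 35.51667 hr

35.5 hours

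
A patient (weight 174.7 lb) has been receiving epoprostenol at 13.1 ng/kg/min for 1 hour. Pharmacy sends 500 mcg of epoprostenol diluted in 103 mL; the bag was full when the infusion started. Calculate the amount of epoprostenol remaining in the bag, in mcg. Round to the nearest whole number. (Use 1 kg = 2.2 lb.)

438 mcg

Weight = 174.7 lb ÷ 2.2 lb/kg = 79.40909 kg
Dose = 13.1 ng/kg/min × 79.40909 kg = 1040.259 ng/min
1040.259 ng/min × 60 min/hr = 62415.55 ng/hr
Concentration = 500 mcg ÷ 103 mL = 4.854369 mcg/mL = 4854.369 ng/mL
Rate = 62415.55 ng/hr ÷ 4854.369 ng/mL = 12.8576 mL/hr
Volume infused = 12.8576 mL/hr × 1 hr = 12.8576 mL
Volume remaining = 103 − 12.8576 = 90.1424 mL
Drug remaining = 90.1424 mL × 4854.369 ng/mL = 437584.5 ng = 437.5845 mcg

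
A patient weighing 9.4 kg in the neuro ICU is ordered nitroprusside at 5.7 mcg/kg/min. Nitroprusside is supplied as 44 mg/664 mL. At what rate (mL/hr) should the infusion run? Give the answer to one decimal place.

Dose = 5.7 mcg/kg/min × 9.4 kg = 53.58 mcg/min
53.58 mcg/min × 60 min/hr = 3214.8 mcg/hr
Concentration = 44 mg ÷ 664 mL = 0.06626506 mg/mL = 66.26506 mcg/mL
Rate = 3214.8 mcg/hr ÷ 66.26506 mcg/mL = 48.51425 mL/hr

48.5 mL/hr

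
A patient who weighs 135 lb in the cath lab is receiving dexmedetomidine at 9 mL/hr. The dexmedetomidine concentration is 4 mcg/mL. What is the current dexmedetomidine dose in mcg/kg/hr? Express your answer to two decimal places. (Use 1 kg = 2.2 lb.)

Weight = 135 lb ÷ 2.2 lb/kg = 61.36364 kg
Drug rate = 9 mL/hr × 4 mcg/mL = 36 mcg/hr
36 mcg/hr ÷ 61.36364 kg = 0.5866667 mcg/kg/hr

0.59 mcg/kg/hr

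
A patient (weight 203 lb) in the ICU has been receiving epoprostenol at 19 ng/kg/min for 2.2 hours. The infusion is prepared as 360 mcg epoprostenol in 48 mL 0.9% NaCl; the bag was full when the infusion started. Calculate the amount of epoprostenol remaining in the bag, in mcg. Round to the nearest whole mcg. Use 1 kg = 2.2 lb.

Weight = 203 lb ÷ 2.2 lb/kg = 92.27273 kg
Dose = 19 ng/kg/min × 92.27273 kg = 1753.182 ng/min
1753.182 ng/min × 60 min/hr = 105190.9 ng/hr
Concentration = 360 mcg ÷ 48 mL = 7.5 mcg/mL = 7500 ng/mL
Rate = 105190.9 ng/hr ÷ 7500 ng/mL = 14.02545 mL/hr
Volume infused = 14.02545 mL/hr × 2.2 hr = 30.856 mL
Volume remaining = 48 − 30.856 = 17.144 mL
Drug remaining = 17.144 mL × 7500 ng/mL = 128580 ng = 128.58 mcg

129 mcg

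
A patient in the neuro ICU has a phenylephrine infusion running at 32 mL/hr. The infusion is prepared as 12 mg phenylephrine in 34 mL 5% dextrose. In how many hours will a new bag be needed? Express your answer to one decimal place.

1.1 hours

Duration = 34 mL ÷ 32 mL/hr = 1.0625 hr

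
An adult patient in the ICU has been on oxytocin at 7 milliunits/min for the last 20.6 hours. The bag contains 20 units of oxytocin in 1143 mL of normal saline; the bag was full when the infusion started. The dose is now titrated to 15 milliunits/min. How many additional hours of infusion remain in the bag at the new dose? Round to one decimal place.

Initial rate:
7 milliunits/min × 60 min/hr = 420 milliunits/hr
Concentration = 20 units ÷ 1143 mL = 0.01749781 units/mL = 17.49781 milliunits/mL
Rate = 420 milliunits/hr ÷ 17.49781 milliunits/mL = 24.003 mL/hr
Volume infused so far = 24.003 mL/hr × 20.6 hr = 494.4618 mL
Volume remaining = 1143 − 494.4618 = 648.5382 mL
New rate:
15 milliunits/min × 60 min/hr = 900 milliunits/hr
Rate = 900 milliunits/hr ÷ 17.49781 milliunits/mL = 51.435 mL/hr
Time remaining = 648.5382 mL ÷ 51.435 mL/hr = 12.60889 hr

12.6 hours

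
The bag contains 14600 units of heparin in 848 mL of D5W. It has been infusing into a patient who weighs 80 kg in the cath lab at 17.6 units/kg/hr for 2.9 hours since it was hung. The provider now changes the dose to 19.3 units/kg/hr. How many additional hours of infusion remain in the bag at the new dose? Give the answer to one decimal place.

6.8 hours

Initial rate:
Dose = 17.6 units/kg/hr × 80 kg = 1408 units/hr
Concentration = 14600 units ÷ 848 mL = 17.21698 units/mL
Rate = 1408 units/hr ÷ 17.21698 units/mL = 81.77973 mL/hr
Volume infused so far = 81.77973 mL/hr × 2.9 hr = 237.1612 mL
Volume remaining = 848 − 237.1612 = 610.8388 mL
New rate:
Dose = 19.3 units/kg/hr × 80 kg = 1544 units/hr
Rate = 1544 units/hr ÷ 17.21698 units/mL = 89.6789 mL/hr
Time remaining = 610.8388 mL ÷ 89.6789 mL/hr = 6.811399 hr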